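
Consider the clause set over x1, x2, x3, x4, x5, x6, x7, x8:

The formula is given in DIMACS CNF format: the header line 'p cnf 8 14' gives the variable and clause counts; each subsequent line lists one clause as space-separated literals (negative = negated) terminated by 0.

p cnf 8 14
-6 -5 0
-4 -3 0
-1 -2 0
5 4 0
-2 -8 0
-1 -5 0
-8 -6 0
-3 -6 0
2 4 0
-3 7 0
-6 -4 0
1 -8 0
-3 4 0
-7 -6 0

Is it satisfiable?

Yes

Suppose x6 = False.
Suppose x4 = True.
(¬x3) alone gives x3 = False.
Suppose x1 = False.
(¬x8) alone gives x8 = False.
No clause remains; x2, x5, x7 are free.
A satisfying assignment: x1=False; x2=False; x3=False; x4=True; x5=True; x6=False; x7=False; x8=False.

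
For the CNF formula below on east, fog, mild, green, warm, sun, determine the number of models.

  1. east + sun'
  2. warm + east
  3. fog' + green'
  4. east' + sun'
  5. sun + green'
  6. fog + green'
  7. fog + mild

9

There are 2^6 = 64 truth assignments over (east, fog, mild, green, warm, sun).
Split on east. With east = 1, the clauses containing east are satisfied and east' drops from the rest; 6 of the 2^5 = 32 assignments to the other variables satisfy what remains.
With east = 0, by the same count on the reduced clause set, 3 assignments work.
Total: 6 + 3 = 9.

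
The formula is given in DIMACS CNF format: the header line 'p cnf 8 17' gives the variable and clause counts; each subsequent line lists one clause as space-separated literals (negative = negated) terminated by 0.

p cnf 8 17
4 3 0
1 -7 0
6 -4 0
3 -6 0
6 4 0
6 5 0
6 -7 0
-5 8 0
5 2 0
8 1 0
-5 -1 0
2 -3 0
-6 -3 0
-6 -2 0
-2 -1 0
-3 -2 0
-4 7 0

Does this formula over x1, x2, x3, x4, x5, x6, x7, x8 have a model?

Case x4 = True:
Unit clause (x6) forces x6 = True.
Unit clause (x3) forces x3 = True.
That conflicts with the unit clause (¬x3).
Backtrack on x4: now try x4 = False.
Unit clause (x3) forces x3 = True.
Unit clause (x6) forces x6 = True.
That conflicts with the unit clause (¬x6).
Either choice for x4 ends in contradiction.
No assignment satisfies every clause.

No, unsatisfiable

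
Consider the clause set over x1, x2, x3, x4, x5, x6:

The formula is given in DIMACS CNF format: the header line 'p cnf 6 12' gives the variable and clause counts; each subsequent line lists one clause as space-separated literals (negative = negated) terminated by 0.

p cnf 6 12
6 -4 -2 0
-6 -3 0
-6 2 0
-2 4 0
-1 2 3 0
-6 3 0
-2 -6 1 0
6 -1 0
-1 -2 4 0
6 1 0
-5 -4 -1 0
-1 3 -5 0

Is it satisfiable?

Suppose x6 = False.
From the singleton clause (¬x1), x1 = False.
But (x1) is also a unit clause — contradiction.
That branch fails; take x6 = True instead.
From the singleton clause (¬x3), x3 = False.
But (x3) is also a unit clause — contradiction.
Either choice for x6 ends in contradiction.
No assignment satisfies every clause.

Unsatisfiable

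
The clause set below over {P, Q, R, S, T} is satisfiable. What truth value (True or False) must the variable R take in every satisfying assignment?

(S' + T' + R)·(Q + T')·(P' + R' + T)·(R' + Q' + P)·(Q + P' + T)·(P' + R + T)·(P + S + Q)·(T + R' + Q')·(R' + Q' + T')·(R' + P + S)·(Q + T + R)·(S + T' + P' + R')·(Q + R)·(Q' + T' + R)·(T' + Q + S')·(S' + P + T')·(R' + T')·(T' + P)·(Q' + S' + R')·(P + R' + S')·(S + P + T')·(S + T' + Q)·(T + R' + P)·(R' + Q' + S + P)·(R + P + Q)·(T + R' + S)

Suppose R = 1.
Unit clause (T') forces T = 0.
Unit clause (P') forces P = 0.
But (P) is also a unit clause — contradiction.
So every satisfying assignment has R = False.

False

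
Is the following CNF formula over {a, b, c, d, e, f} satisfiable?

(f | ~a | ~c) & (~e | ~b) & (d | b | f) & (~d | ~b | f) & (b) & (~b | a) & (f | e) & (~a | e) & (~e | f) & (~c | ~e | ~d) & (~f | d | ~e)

No

(b) alone gives b = 1.
(~e) alone gives e = 0.
(a) alone gives a = 1.
That conflicts with the unit clause (~a).
No assignment satisfies every clause.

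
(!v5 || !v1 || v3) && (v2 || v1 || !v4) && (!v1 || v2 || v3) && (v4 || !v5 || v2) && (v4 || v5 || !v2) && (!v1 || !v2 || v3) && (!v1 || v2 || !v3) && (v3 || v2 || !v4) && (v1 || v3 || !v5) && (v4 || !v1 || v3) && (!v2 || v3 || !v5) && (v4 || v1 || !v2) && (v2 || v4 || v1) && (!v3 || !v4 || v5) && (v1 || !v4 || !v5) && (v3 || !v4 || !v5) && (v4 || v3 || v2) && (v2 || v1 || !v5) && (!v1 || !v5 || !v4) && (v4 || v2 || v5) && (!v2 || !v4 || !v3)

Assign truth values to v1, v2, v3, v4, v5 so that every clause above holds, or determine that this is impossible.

v1=true, v2=true, v3=true, v4=false, v5=true

Branch on v5: set v5 = true.
Branch on v1: set v1 = true.
The clause (v3) is unit, so v3 = true.
The clause (v2) is unit, so v2 = true.
The clause (!v4) is unit, so v4 = false.
Every clause now holds.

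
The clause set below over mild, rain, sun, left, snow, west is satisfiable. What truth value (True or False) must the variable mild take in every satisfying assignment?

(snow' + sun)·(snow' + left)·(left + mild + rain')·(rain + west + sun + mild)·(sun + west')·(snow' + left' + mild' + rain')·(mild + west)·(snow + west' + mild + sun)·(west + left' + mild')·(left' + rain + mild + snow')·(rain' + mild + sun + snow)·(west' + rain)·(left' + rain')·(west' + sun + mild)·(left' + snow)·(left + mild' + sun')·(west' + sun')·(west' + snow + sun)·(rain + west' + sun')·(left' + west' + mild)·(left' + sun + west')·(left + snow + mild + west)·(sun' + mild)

True

Suppose mild = 0.
Unit clause (west) forces west = 1.
Unit clause (sun) forces sun = 1.
But (sun') is also a unit clause — contradiction.
So every satisfying assignment has mild = True.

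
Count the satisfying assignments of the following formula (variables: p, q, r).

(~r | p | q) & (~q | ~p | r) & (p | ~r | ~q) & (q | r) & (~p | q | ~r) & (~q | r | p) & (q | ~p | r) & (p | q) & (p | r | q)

There are 2^3 = 8 truth assignments over (p, q, r).
Check each against the 9 clauses (columns in the order p, q, r):
  F F F  ✗ fails (q | r)
  F F T  ✗ fails (~r | p | q)
  F T F  ✗ fails (~q | r | p)
  F T T  ✗ fails (p | ~r | ~q)
  T F F  ✗ fails (q | r)
  T F T  ✗ fails (~p | q | ~r)
  T T F  ✗ fails (~q | ~p | r)
  T T T  ✓ satisfies all
1 of the 8 rows is a model.

1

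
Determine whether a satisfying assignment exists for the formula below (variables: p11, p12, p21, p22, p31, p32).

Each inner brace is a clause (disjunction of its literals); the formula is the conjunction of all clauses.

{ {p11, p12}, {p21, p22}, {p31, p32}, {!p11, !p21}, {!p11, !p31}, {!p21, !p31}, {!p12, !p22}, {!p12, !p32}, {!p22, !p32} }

Case p11 = true:
Unit clause (!p21) forces p21 = false.
Unit clause (p22) forces p22 = true.
Unit clause (!p31) forces p31 = false.
Unit clause (p32) forces p32 = true.
That conflicts with the unit clause (!p32).
So p11 must be the other value — set p11 = false.
Unit clause (p12) forces p12 = true.
Unit clause (!p22) forces p22 = false.
Unit clause (p21) forces p21 = true.
Unit clause (!p31) forces p31 = false.
Unit clause (p32) forces p32 = true.
That conflicts with the unit clause (!p32).
Both values of p11 lead to a conflict.
No assignment satisfies every clause.

No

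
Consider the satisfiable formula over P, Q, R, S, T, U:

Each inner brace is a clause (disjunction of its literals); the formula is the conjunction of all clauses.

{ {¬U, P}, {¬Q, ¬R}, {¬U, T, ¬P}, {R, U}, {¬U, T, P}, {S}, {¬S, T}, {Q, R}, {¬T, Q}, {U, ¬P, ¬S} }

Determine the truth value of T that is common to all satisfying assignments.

True

Suppose T = False.
From the singleton clause (S), S = True.
But (¬S) is also a unit clause — contradiction.
So every satisfying assignment has T = True.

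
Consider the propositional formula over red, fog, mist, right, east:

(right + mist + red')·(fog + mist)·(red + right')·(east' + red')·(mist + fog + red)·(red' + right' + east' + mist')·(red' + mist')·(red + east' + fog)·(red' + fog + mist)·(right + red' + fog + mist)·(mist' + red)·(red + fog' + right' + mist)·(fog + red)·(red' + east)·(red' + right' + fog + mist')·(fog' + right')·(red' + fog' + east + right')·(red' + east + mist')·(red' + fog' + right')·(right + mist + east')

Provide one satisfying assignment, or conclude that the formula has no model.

Branch on fog: set fog = 1.
The clause (right') is unit, so right = 0.
Branch on mist: set mist = 0.
The clause (red') is unit, so red = 0.
The clause (east') is unit, so east = 0.
This assignment satisfies each clause.

red: 0,  fog: 1,  mist: 0,  right: 0,  east: 0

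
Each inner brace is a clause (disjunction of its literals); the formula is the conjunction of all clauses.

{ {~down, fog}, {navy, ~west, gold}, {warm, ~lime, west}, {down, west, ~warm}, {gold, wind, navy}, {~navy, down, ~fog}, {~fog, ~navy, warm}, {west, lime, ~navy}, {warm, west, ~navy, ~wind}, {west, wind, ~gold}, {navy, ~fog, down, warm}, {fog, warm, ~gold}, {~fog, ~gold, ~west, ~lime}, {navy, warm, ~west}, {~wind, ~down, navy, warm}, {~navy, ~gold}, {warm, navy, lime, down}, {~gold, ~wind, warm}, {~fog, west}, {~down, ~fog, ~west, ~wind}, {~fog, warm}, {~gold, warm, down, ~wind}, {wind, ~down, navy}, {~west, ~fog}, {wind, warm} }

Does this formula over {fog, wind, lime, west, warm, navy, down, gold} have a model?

Try down = 0.
Try west = 1.
From the singleton clause (~fog), fog = 0.
Try navy = 1.
From the singleton clause (~gold), gold = 0.
Try wind = 1.
All clauses hold; lime, warm can take either value.
A satisfying assignment: fog: 0,  wind: 1,  lime: 0,  west: 1,  warm: 1,  navy: 1,  down: 0,  gold: 0.

Yes, satisfiable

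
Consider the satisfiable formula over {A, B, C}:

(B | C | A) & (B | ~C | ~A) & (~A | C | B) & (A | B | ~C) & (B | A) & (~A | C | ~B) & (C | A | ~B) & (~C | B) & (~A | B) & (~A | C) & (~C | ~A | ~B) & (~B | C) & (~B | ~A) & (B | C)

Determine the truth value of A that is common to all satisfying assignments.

False

Suppose A = 1.
Unit clause (B) forces B = 1.
But (~B) is also a unit clause — contradiction.
So every satisfying assignment has A = False.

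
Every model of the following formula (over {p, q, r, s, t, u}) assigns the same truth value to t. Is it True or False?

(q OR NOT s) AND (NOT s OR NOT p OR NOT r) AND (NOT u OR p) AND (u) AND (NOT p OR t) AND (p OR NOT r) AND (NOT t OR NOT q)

Suppose t = false.
(u) alone gives u = true.
(p) alone gives p = true.
But (NOT p) is also a unit clause — contradiction.
So every satisfying assignment has t = True.

True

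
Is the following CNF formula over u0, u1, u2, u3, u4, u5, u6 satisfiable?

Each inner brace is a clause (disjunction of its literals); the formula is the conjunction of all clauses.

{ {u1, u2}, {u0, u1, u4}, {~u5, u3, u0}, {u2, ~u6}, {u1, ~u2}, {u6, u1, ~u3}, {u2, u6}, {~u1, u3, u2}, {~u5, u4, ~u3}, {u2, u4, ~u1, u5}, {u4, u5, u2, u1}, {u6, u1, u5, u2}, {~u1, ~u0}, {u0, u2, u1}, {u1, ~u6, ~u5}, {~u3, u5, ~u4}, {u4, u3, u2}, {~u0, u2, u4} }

Try u1 = 1.
(~u0) alone gives u0 = 0.
Try u5 = 0.
Try u2 = 1.
Try u3 = 0.
No clause remains; u4, u6 are free.
A satisfying assignment: u0=0; u1=1; u2=1; u3=0; u4=0; u5=0; u6=1.

Satisfiable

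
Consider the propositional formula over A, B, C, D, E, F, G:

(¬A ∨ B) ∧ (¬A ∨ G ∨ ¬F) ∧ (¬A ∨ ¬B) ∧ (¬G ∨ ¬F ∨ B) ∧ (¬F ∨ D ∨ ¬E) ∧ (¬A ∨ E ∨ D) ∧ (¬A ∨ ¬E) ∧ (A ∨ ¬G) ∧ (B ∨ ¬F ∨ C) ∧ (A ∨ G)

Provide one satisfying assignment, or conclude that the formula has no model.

UNSATISFIABLE

Case A = False:
The clause (¬G) is unit, so G = False.
But (G) is also a unit clause — contradiction.
So A must be the other value — set A = True.
The clause (B) is unit, so B = True.
But (¬B) is also a unit clause — contradiction.
Both values of A lead to a conflict.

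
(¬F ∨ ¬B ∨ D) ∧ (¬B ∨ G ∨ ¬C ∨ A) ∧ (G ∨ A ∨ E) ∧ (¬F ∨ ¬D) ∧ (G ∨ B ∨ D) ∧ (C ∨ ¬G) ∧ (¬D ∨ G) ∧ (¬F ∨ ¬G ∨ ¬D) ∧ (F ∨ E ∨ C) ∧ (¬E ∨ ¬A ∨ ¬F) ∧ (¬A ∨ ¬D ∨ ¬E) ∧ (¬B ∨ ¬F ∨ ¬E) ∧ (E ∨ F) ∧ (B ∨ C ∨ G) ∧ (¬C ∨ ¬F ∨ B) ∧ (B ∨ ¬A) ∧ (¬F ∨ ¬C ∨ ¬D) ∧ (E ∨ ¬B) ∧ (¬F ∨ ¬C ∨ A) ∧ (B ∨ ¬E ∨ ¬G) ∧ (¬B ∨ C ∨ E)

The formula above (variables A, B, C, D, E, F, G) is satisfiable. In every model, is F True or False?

False

Suppose F = True.
From the singleton clause (¬D), D = False.
From the singleton clause (¬B), B = False.
From the singleton clause (G), G = True.
From the singleton clause (C), C = True.
That conflicts with the unit clause (¬C).
So every satisfying assignment has F = False.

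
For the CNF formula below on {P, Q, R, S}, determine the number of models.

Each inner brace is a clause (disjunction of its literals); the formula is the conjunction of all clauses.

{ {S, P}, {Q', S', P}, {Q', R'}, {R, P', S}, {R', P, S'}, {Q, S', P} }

4

There are 2^4 = 16 truth assignments over (P, Q, R, S).
Split on S. With S = 1, the clauses containing S are satisfied and S' drops from the rest; 3 of the 2^3 = 8 assignments to the other variables satisfy what remains.
With S = 0, by the same count on the reduced clause set, 1 assignment works.
(One model: P=T, Q=F, R=F, S=T.)
Total: 3 + 1 = 4.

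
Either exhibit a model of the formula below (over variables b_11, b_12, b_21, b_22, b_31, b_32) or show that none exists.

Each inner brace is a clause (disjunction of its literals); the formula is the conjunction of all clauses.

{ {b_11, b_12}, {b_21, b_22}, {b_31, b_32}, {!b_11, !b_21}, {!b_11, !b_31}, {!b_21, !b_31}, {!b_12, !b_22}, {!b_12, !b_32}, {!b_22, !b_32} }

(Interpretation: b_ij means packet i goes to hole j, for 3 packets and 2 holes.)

UNSATISFIABLE

Suppose b_11 = true.
Unit clause (!b_21) forces b_21 = false.
Unit clause (b_22) forces b_22 = true.
Unit clause (!b_31) forces b_31 = false.
Unit clause (b_32) forces b_32 = true.
Now (!b_32) is unsatisfied and unit — conflict.
Undo b_11 and try b_11 = false.
Unit clause (b_12) forces b_12 = true.
Unit clause (!b_22) forces b_22 = false.
Unit clause (b_21) forces b_21 = true.
Unit clause (!b_31) forces b_31 = false.
Unit clause (b_32) forces b_32 = true.
Now (!b_32) is unsatisfied and unit — conflict.
Either choice for b_11 ends in contradiction.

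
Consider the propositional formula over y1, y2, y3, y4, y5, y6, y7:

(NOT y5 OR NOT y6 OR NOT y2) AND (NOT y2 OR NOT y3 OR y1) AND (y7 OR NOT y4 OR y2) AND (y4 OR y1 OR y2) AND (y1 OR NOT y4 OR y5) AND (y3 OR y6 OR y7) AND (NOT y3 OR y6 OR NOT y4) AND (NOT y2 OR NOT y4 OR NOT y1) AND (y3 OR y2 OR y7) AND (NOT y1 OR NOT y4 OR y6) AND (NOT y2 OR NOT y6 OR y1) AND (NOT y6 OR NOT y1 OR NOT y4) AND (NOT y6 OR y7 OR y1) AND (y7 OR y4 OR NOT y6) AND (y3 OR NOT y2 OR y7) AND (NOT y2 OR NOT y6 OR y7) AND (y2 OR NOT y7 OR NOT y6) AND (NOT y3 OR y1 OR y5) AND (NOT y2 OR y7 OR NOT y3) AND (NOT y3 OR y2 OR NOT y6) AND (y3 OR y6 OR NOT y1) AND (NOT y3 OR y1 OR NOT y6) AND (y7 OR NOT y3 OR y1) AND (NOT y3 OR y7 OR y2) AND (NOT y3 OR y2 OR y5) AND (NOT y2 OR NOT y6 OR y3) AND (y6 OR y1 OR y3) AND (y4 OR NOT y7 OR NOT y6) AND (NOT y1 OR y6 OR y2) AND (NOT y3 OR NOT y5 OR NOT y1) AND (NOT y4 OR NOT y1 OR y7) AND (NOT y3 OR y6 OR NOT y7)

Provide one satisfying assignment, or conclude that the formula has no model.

UNSATISFIABLE

Branch on y5: set y5 = false.
Branch on y1: set y1 = true.
Branch on y2: set y2 = false.
(NOT y3) alone gives y3 = false.
(y7) alone gives y7 = true.
(NOT y6) alone gives y6 = false.
Now (y6) is unsatisfied and unit — conflict.
So y2 must be the other value — set y2 = true.
(NOT y4) alone gives y4 = false.
Branch on y7: set y7 = true.
(NOT y6) alone gives y6 = false.
(y3) alone gives y3 = true.
Now (NOT y3) is unsatisfied and unit — conflict.
So y7 must be the other value — set y7 = false.
(NOT y6) alone gives y6 = false.
(y3) alone gives y3 = true.
Now (NOT y3) is unsatisfied and unit — conflict.
Neither y7 = true nor y7 = false works.
Neither y2 = true nor y2 = false works.
So y1 must be the other value — set y1 = false.
(NOT y4) alone gives y4 = false.
(y2) alone gives y2 = true.
(NOT y3) alone gives y3 = false.
(NOT y6) alone gives y6 = false.
Now (y6) is unsatisfied and unit — conflict.
Neither y1 = true nor y1 = false works.
So y5 must be the other value — set y5 = true.
Branch on y6: set y6 = false.
Branch on y3: set y3 = true.
(NOT y4) alone gives y4 = false.
(NOT y1) alone gives y1 = false.
(NOT y2) alone gives y2 = false.
Now (y2) is unsatisfied and unit — conflict.
So y3 must be the other value — set y3 = false.
(y7) alone gives y7 = true.
(NOT y1) alone gives y1 = false.
Now (y1) is unsatisfied and unit — conflict.
Neither y3 = true nor y3 = false works.
So y6 must be the other value — set y6 = true.
(NOT y2) alone gives y2 = false.
(NOT y7) alone gives y7 = false.
(NOT y4) alone gives y4 = false.
Now (y4) is unsatisfied and unit — conflict.
Neither y6 = true nor y6 = false works.
Neither y5 = true nor y5 = false works.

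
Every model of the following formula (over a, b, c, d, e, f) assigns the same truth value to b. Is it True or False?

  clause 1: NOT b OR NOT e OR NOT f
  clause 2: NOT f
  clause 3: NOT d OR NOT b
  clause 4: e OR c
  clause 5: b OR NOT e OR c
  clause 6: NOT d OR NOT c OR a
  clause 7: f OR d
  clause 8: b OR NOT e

False

Suppose b = true.
The clause (NOT f) is unit, so f = false.
The clause (NOT d) is unit, so d = false.
Now (d) is unsatisfied and unit — conflict.
So every satisfying assignment has b = False.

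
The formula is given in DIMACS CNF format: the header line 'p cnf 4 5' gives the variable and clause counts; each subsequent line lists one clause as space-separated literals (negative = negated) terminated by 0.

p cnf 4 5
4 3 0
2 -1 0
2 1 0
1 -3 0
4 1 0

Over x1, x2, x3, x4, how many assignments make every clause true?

There are 2^4 = 16 truth assignments over (x1, x2, x3, x4).
Check each against the 5 clauses (columns in the order x1, x2, x3, x4):
  F F F F  ✗ fails (x4 ∨ x3)
  F F F T  ✗ fails (x2 ∨ x1)
  F F T F  ✗ fails (x2 ∨ x1)
  F F T T  ✗ fails (x2 ∨ x1)
  F T F F  ✗ fails (x4 ∨ x3)
  F T F T  ✓ satisfies all
  F T T F  ✗ fails (x1 ∨ ¬x3)
  F T T T  ✗ fails (x1 ∨ ¬x3)
  T F F F  ✗ fails (x4 ∨ x3)
  T F F T  ✗ fails (x2 ∨ ¬x1)
  T F T F  ✗ fails (x2 ∨ ¬x1)
  T F T T  ✗ fails (x2 ∨ ¬x1)
  T T F F  ✗ fails (x4 ∨ x3)
  T T F T  ✓ satisfies all
  T T T F  ✓ satisfies all
  T T T T  ✓ satisfies all
4 of the 16 rows are models.

4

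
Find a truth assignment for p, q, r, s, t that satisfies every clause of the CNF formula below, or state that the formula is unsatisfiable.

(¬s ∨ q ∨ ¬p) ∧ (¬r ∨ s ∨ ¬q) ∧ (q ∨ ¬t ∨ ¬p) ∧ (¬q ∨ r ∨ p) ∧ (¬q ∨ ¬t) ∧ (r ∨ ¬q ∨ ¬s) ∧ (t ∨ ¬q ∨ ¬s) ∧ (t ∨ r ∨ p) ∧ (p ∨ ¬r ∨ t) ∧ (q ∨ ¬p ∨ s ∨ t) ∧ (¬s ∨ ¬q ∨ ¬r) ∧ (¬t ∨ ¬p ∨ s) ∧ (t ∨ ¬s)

p=False,  q=False,  r=False,  s=True,  t=True

Branch on q: set q = False.
Branch on s: set s = True.
Unit clause (¬p) forces p = False.
Unit clause (t) forces t = True.
All clauses hold; r can take either value.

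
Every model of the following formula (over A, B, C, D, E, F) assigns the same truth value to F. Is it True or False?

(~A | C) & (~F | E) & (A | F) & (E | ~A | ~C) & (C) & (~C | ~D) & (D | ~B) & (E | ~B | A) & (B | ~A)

Suppose F = 0.
The clause (A) is unit, so A = 1.
The clause (C) is unit, so C = 1.
The clause (E) is unit, so E = 1.
The clause (~D) is unit, so D = 0.
The clause (~B) is unit, so B = 0.
That conflicts with the unit clause (B).
So every satisfying assignment has F = True.

True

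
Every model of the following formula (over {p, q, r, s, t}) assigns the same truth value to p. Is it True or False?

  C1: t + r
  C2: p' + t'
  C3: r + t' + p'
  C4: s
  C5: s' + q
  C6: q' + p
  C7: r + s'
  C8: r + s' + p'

True

Suppose p = 0.
Unit clause (s) forces s = 1.
Unit clause (q) forces q = 1.
But (q') is also a unit clause — contradiction.
So every satisfying assignment has p = True.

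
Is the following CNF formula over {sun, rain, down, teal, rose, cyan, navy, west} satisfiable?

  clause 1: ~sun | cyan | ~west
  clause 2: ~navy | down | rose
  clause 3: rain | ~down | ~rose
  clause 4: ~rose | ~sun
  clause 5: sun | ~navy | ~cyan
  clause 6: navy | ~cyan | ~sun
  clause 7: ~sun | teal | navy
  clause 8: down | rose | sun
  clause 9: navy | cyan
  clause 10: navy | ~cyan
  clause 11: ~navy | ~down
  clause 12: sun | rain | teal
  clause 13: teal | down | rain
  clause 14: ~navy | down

No, unsatisfiable

Branch on rose: set rose = 0.
Branch on navy: set navy = 0.
From the singleton clause (cyan), cyan = 1.
That conflicts with the unit clause (~cyan).
So navy must be the other value — set navy = 1.
From the singleton clause (down), down = 1.
That conflicts with the unit clause (~down).
Both values of navy lead to a conflict.
So rose must be the other value — set rose = 1.
From the singleton clause (~sun), sun = 0.
Branch on rain: set rain = 1.
Branch on navy: set navy = 0.
From the singleton clause (cyan), cyan = 1.
That conflicts with the unit clause (~cyan).
So navy must be the other value — set navy = 1.
From the singleton clause (~cyan), cyan = 0.
From the singleton clause (~down), down = 0.
That conflicts with the unit clause (down).
Both values of navy lead to a conflict.
So rain must be the other value — set rain = 0.
From the singleton clause (~down), down = 0.
From the singleton clause (teal), teal = 1.
From the singleton clause (~navy), navy = 0.
From the singleton clause (cyan), cyan = 1.
That conflicts with the unit clause (~cyan).
Both values of rain lead to a conflict.
Both values of rose lead to a conflict.
No assignment satisfies every clause.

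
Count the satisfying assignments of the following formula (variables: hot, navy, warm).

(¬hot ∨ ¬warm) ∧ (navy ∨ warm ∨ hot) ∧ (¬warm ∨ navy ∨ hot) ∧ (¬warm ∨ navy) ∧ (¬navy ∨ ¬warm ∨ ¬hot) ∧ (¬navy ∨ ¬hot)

There are 2^3 = 8 truth assignments over (hot, navy, warm).
Split on hot. With hot = True, the clauses containing hot are satisfied and ¬hot drops from the rest; 1 of the 2^2 = 4 assignments to the other variables satisfy what remains.
With hot = False, by the same count on the reduced clause set, 2 assignments work.
Total: 1 + 2 = 3.

3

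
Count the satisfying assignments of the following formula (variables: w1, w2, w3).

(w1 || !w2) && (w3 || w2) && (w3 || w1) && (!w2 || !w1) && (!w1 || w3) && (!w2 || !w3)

2

There are 2^3 = 8 truth assignments over (w1, w2, w3).
Check each against the 6 clauses (columns in the order w1, w2, w3):
  F F F  ✗ fails (w3 || w2)
  F F T  ✓ satisfies all
  F T F  ✗ fails (w1 || !w2)
  F T T  ✗ fails (w1 || !w2)
  T F F  ✗ fails (w3 || w2)
  T F T  ✓ satisfies all
  T T F  ✗ fails (!w2 || !w1)
  T T T  ✗ fails (!w2 || !w1)
2 of the 8 rows are models.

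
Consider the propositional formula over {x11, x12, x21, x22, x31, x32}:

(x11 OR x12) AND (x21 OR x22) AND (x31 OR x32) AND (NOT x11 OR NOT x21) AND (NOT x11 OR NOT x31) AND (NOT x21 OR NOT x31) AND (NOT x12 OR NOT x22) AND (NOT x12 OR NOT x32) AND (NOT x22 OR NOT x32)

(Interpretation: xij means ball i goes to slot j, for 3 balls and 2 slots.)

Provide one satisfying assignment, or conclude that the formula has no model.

Case x11 = true:
(NOT x21) alone gives x21 = false.
(x22) alone gives x22 = true.
(NOT x31) alone gives x31 = false.
(x32) alone gives x32 = true.
But (NOT x32) is also a unit clause — contradiction.
That branch fails; take x11 = false instead.
(x12) alone gives x12 = true.
(NOT x22) alone gives x22 = false.
(x21) alone gives x21 = true.
(NOT x31) alone gives x31 = false.
(x32) alone gives x32 = true.
But (NOT x32) is also a unit clause — contradiction.
Either choice for x11 ends in contradiction.

UNSATISFIABLE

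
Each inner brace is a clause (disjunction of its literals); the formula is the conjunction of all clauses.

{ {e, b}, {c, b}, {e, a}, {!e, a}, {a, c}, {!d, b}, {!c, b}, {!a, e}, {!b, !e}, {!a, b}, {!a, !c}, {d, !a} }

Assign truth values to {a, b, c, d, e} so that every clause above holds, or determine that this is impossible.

Case e = true:
(a) alone gives a = true.
(!b) alone gives b = false.
But (b) is also a unit clause — contradiction.
That branch fails; take e = false instead.
(b) alone gives b = true.
(a) alone gives a = true.
But (!a) is also a unit clause — contradiction.
Both values of e lead to a conflict.

UNSATISFIABLE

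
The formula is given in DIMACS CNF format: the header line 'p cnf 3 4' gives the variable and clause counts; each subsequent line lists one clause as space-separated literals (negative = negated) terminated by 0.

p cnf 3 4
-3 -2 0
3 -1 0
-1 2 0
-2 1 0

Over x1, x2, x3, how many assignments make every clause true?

There are 2^3 = 8 truth assignments over (x1, x2, x3).
Split on x2. With x2 = True, the clauses containing x2 are satisfied and ¬x2 drops from the rest; 0 of the 2^2 = 4 assignments to the other variables satisfy what remains.
With x2 = False, by the same count on the reduced clause set, 2 assignments work.
(One model: x1=F, x2=F, x3=F.)
Total: 0 + 2 = 2.

2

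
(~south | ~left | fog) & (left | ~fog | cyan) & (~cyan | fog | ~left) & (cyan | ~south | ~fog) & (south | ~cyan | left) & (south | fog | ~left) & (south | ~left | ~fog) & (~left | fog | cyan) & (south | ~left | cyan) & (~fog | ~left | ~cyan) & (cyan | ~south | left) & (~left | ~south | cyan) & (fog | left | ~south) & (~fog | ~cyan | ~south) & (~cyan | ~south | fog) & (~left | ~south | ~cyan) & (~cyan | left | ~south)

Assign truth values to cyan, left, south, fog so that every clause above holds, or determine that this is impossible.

cyan=0,  left=0,  south=0,  fog=0

Try south = 0.
Try cyan = 0.
Unit clause (~left) forces left = 0.
Unit clause (~fog) forces fog = 0.
This assignment satisfies each clause.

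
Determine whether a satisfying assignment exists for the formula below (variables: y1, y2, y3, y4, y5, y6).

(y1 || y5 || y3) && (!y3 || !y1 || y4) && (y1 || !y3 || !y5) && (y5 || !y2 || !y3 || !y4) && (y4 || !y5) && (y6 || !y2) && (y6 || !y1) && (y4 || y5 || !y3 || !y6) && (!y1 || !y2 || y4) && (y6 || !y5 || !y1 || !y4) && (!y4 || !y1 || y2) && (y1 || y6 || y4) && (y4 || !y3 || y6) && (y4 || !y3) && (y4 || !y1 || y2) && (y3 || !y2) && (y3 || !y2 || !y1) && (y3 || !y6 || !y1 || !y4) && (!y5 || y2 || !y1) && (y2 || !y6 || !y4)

Suppose y4 = true.
Suppose y6 = true.
(y2) alone gives y2 = true.
(y3) alone gives y3 = true.
(y5) alone gives y5 = true.
(y1) alone gives y1 = true.
Every clause now holds.
A satisfying assignment: y1=true,  y2=true,  y3=true,  y4=true,  y5=true,  y6=true.

Satisfiable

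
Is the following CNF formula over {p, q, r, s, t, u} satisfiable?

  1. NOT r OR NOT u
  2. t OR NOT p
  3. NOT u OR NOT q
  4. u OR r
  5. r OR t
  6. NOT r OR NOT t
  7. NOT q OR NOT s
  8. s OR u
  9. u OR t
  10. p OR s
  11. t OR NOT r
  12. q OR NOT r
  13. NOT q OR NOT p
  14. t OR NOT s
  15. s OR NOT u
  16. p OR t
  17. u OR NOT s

Try r = false.
Unit clause (u) forces u = true.
Unit clause (NOT q) forces q = false.
Unit clause (t) forces t = true.
Unit clause (s) forces s = true.
All clauses hold; p can take either value.
A satisfying assignment: p ↦ false,  q ↦ false,  r ↦ false,  s ↦ true,  t ↦ true,  u ↦ true.

Satisfiable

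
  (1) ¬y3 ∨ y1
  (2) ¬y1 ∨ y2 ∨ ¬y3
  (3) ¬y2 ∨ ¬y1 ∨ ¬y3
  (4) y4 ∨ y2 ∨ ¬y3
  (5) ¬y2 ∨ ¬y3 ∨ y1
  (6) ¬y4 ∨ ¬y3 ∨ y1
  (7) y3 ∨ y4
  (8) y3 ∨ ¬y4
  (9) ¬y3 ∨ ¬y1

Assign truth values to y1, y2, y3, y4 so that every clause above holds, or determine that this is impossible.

UNSATISFIABLE

Suppose y3 = False.
(y4) alone gives y4 = True.
Now (¬y4) is unsatisfied and unit — conflict.
That branch fails; take y3 = True instead.
(y1) alone gives y1 = True.
Now (¬y1) is unsatisfied and unit — conflict.
Both values of y3 lead to a conflict.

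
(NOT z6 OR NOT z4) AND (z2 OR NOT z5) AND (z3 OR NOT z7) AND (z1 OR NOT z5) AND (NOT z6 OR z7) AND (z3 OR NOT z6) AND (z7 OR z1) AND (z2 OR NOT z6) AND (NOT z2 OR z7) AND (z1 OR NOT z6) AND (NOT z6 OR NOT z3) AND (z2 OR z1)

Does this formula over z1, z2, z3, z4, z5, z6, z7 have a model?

Satisfiable

Try z6 = false.
Try z2 = false.
Unit clause (NOT z5) forces z5 = false.
Unit clause (z1) forces z1 = true.
Try z3 = false.
Unit clause (NOT z7) forces z7 = false.
All clauses hold; z4 can take either value.
A satisfying assignment: z1 ↦ true,  z2 ↦ false,  z3 ↦ false,  z4 ↦ true,  z5 ↦ false,  z6 ↦ false,  z7 ↦ false.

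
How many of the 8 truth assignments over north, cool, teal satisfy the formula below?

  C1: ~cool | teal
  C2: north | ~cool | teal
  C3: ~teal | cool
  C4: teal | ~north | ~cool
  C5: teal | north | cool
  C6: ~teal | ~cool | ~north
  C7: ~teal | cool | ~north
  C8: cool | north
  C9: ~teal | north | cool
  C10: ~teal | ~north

2

There are 2^3 = 8 truth assignments over (north, cool, teal).
Check each against the 10 clauses (columns in the order north, cool, teal):
  F F F  ✗ fails (teal | north | cool)
  F F T  ✗ fails (~teal | cool)
  F T F  ✗ fails (~cool | teal)
  F T T  ✓ satisfies all
  T F F  ✓ satisfies all
  T F T  ✗ fails (~teal | cool)
  T T F  ✗ fails (~cool | teal)
  T T T  ✗ fails (~teal | ~cool | ~north)
2 of the 8 rows are models.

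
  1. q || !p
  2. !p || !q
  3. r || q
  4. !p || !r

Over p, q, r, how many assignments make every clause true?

There are 2^3 = 8 truth assignments over (p, q, r).
Check each against the 4 clauses (columns in the order p, q, r):
  F F F  ✗ fails (r || q)
  F F T  ✓ satisfies all
  F T F  ✓ satisfies all
  F T T  ✓ satisfies all
  T F F  ✗ fails (q || !p)
  T F T  ✗ fails (q || !p)
  T T F  ✗ fails (!p || !q)
  T T T  ✗ fails (!p || !q)
3 of the 8 rows are models.

3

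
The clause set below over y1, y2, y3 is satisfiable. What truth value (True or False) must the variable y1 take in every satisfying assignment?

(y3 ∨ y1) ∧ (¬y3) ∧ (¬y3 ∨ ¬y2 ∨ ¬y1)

Suppose y1 = False.
Unit clause (y3) forces y3 = True.
That conflicts with the unit clause (¬y3).
So every satisfying assignment has y1 = True.

True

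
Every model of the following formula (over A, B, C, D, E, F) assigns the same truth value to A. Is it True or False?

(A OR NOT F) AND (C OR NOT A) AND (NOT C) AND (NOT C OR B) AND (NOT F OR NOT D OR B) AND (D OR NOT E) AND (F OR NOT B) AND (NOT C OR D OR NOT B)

False

Suppose A = true.
(C) alone gives C = true.
That conflicts with the unit clause (NOT C).
So every satisfying assignment has A = False.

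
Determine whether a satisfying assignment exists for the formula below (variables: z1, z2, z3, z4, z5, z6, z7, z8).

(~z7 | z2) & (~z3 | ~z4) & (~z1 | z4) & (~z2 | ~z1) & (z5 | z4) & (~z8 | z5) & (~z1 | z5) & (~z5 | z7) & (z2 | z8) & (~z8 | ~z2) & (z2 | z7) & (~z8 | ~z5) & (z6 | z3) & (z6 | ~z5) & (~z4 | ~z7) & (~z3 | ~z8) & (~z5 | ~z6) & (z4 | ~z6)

Try z7 = 0.
From the singleton clause (~z5), z5 = 0.
From the singleton clause (z4), z4 = 1.
From the singleton clause (~z3), z3 = 0.
From the singleton clause (~z8), z8 = 0.
From the singleton clause (~z1), z1 = 0.
From the singleton clause (z2), z2 = 1.
From the singleton clause (z6), z6 = 1.
All clauses are satisfied.
A satisfying assignment: z1=0, z2=1, z3=0, z4=1, z5=0, z6=1, z7=0, z8=0.

Satisfiable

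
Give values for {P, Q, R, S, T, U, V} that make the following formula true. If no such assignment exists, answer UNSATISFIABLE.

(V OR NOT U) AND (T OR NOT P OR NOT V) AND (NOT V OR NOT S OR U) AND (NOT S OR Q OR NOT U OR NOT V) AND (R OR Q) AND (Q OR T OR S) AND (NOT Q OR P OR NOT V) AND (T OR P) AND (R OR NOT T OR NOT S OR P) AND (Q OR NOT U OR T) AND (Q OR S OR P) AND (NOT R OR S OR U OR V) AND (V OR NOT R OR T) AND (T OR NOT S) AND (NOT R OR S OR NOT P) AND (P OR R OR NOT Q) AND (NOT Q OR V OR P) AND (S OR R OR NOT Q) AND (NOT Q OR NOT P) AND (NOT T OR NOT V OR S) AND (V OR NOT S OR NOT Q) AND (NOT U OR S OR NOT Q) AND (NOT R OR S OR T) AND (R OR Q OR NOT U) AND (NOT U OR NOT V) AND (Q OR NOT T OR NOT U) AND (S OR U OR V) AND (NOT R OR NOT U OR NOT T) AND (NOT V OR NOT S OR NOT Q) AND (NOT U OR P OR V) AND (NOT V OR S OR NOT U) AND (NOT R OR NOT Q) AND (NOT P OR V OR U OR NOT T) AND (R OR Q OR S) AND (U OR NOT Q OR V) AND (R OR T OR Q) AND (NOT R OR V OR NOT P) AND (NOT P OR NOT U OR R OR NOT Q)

Case V = false:
From the singleton clause (NOT U), U = false.
From the singleton clause (S), S = true.
From the singleton clause (T), T = true.
From the singleton clause (NOT Q), Q = false.
From the singleton clause (R), R = true.
From the singleton clause (NOT P), P = false.
Every clause now holds.

P=false; Q=false; R=true; S=true; T=true; U=false; V=false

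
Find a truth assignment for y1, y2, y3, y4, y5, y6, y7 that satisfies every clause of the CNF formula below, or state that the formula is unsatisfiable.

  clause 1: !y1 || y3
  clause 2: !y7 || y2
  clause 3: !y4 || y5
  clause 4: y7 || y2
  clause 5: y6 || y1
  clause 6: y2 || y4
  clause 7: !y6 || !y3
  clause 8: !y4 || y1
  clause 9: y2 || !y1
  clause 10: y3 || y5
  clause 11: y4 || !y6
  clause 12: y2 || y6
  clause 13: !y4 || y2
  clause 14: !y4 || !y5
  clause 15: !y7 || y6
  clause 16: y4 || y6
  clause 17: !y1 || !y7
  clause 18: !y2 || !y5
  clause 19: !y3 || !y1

UNSATISFIABLE

Suppose y1 = false.
(y6) alone gives y6 = true.
(!y3) alone gives y3 = false.
(!y4) alone gives y4 = false.
Now (y4) is unsatisfied and unit — conflict.
Backtrack on y1: now try y1 = true.
(y3) alone gives y3 = true.
Now (!y3) is unsatisfied and unit — conflict.
Either choice for y1 ends in contradiction.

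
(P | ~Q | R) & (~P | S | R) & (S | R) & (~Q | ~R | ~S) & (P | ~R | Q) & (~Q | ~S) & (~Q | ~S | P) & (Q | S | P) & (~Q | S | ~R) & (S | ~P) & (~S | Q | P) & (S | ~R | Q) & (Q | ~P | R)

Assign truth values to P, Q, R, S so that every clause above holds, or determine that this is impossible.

Case S = 1:
From the singleton clause (~Q), Q = 0.
From the singleton clause (P), P = 1.
From the singleton clause (R), R = 1.
Every clause now holds.

P=1; Q=0; R=1; S=1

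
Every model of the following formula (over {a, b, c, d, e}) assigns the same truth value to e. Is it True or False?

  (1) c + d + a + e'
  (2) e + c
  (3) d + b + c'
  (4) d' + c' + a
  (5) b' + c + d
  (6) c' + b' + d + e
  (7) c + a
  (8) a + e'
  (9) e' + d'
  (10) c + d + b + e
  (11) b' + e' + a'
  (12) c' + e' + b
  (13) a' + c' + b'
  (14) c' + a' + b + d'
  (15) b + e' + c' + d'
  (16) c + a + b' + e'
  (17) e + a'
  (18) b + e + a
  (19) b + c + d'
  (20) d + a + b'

Suppose e = 0.
From the singleton clause (c), c = 1.
From the singleton clause (a'), a = 0.
From the singleton clause (d'), d = 0.
From the singleton clause (b), b = 1.
But (b') is also a unit clause — contradiction.
So every satisfying assignment has e = True.

True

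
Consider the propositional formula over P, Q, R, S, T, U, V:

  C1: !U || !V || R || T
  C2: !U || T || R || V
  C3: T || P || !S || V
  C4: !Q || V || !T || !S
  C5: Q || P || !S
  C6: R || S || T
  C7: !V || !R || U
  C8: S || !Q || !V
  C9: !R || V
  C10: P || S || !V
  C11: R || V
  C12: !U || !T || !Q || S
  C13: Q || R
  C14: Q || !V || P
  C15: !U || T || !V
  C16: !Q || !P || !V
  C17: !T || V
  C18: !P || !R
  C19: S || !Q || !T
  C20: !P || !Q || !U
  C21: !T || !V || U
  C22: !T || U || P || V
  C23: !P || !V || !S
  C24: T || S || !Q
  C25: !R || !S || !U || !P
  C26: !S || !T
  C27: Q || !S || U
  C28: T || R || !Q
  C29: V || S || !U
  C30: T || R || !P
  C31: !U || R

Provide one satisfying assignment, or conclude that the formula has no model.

UNSATISFIABLE

Case R = false:
(V) alone gives V = true.
(Q) alone gives Q = true.
(S) alone gives S = true.
(!P) alone gives P = false.
(!T) alone gives T = false.
That conflicts with the unit clause (T).
So R must be the other value — set R = true.
(V) alone gives V = true.
(U) alone gives U = true.
(T) alone gives T = true.
(!P) alone gives P = false.
(S) alone gives S = true.
That conflicts with the unit clause (!S).
Either choice for R ends in contradiction.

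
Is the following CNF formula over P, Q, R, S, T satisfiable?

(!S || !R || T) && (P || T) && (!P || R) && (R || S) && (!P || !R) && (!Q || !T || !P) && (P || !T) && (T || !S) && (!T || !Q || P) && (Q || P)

Suppose P = true.
From the singleton clause (R), R = true.
Now (!R) is unsatisfied and unit — conflict.
Backtrack on P: now try P = false.
From the singleton clause (T), T = true.
Now (!T) is unsatisfied and unit — conflict.
Either choice for P ends in contradiction.
No assignment satisfies every clause.

No, unsatisfiable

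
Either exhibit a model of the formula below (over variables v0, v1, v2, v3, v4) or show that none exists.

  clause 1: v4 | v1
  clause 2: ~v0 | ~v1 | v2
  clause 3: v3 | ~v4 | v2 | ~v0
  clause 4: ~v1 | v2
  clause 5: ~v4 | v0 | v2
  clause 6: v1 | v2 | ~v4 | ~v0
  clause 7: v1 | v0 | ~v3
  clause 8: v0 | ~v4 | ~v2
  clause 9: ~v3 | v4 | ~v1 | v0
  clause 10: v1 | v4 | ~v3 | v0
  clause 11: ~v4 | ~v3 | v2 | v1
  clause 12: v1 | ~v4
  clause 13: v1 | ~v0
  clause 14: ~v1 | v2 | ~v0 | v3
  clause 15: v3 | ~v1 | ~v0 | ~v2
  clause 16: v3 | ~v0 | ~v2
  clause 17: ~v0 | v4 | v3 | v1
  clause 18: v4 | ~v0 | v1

v0=0, v1=1, v2=1, v3=0, v4=0

Branch on v4: set v4 = 0.
The clause (v1) is unit, so v1 = 1.
The clause (v2) is unit, so v2 = 1.
Branch on v3: set v3 = 0.
The clause (~v0) is unit, so v0 = 0.
All clauses are satisfied.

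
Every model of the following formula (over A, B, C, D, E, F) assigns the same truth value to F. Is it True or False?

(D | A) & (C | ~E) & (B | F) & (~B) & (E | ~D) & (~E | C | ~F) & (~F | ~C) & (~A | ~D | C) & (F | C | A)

True

Suppose F = 0.
Unit clause (B) forces B = 1.
That conflicts with the unit clause (~B).
So every satisfying assignment has F = True.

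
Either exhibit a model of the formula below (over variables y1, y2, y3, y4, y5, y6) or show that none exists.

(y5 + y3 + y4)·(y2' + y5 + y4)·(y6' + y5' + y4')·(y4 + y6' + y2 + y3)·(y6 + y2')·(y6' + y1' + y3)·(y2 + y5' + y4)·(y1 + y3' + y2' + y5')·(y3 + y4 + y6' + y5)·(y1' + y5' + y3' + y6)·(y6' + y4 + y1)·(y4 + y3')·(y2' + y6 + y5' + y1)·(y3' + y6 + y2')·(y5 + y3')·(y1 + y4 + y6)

y1: 0,  y2: 1,  y3: 0,  y4: 1,  y5: 0,  y6: 1

Branch on y6: set y6 = 1.
Branch on y5: set y5 = 0.
(y3') alone gives y3 = 0.
(y4) alone gives y4 = 1.
(y1') alone gives y1 = 0.
All clauses hold; y2 can take either value.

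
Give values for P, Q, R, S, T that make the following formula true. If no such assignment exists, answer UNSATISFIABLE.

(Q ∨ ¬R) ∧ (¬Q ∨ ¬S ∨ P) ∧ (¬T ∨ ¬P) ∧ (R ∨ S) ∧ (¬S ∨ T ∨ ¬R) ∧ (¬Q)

From the singleton clause (¬Q), Q = False.
From the singleton clause (¬R), R = False.
From the singleton clause (S), S = True.
Case T = False:
Every clause is now satisfied; P is unconstrained.

P: True, Q: False, R: False, S: True, T: False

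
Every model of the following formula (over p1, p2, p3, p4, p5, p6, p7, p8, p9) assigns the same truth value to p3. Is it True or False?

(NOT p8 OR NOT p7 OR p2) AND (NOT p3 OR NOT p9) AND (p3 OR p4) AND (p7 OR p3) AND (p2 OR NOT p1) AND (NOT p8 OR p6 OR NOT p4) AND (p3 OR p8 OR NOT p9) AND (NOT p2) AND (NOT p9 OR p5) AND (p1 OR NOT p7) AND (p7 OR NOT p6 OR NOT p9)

Suppose p3 = false.
From the singleton clause (p4), p4 = true.
From the singleton clause (p7), p7 = true.
From the singleton clause (NOT p2), p2 = false.
From the singleton clause (NOT p8), p8 = false.
From the singleton clause (NOT p1), p1 = false.
Now (p1) is unsatisfied and unit — conflict.
So every satisfying assignment has p3 = True.

True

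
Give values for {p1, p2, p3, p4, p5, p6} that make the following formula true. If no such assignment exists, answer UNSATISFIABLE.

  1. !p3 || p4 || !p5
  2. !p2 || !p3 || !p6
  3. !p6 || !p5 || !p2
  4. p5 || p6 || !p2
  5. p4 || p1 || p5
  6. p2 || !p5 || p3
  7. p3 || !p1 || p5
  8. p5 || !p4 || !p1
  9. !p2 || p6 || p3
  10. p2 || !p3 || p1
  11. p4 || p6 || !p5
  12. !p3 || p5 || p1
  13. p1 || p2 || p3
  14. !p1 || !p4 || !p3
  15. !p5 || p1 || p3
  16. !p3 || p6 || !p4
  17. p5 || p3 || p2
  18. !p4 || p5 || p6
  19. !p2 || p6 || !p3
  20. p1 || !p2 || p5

Suppose p3 = true.
Suppose p4 = false.
The clause (!p5) is unit, so p5 = false.
The clause (p1) is unit, so p1 = true.
Suppose p2 = false.
Every clause is now satisfied; p6 is unconstrained.

p1=true; p2=false; p3=true; p4=false; p5=false; p6=true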